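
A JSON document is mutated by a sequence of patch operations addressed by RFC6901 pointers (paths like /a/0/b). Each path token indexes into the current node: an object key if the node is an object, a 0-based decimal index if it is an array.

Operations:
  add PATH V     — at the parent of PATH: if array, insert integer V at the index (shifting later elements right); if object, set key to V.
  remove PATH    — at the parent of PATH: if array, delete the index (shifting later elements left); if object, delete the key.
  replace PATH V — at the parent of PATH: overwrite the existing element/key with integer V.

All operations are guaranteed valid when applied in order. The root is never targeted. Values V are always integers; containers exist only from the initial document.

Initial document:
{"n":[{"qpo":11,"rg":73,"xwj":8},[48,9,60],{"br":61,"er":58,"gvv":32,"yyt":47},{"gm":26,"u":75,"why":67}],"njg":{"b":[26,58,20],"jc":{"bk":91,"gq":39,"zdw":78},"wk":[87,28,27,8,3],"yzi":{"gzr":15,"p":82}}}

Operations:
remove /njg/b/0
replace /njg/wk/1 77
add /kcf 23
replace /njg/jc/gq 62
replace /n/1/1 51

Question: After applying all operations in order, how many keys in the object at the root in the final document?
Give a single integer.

After op 1 (remove /njg/b/0): {"n":[{"qpo":11,"rg":73,"xwj":8},[48,9,60],{"br":61,"er":58,"gvv":32,"yyt":47},{"gm":26,"u":75,"why":67}],"njg":{"b":[58,20],"jc":{"bk":91,"gq":39,"zdw":78},"wk":[87,28,27,8,3],"yzi":{"gzr":15,"p":82}}}
After op 2 (replace /njg/wk/1 77): {"n":[{"qpo":11,"rg":73,"xwj":8},[48,9,60],{"br":61,"er":58,"gvv":32,"yyt":47},{"gm":26,"u":75,"why":67}],"njg":{"b":[58,20],"jc":{"bk":91,"gq":39,"zdw":78},"wk":[87,77,27,8,3],"yzi":{"gzr":15,"p":82}}}
After op 3 (add /kcf 23): {"kcf":23,"n":[{"qpo":11,"rg":73,"xwj":8},[48,9,60],{"br":61,"er":58,"gvv":32,"yyt":47},{"gm":26,"u":75,"why":67}],"njg":{"b":[58,20],"jc":{"bk":91,"gq":39,"zdw":78},"wk":[87,77,27,8,3],"yzi":{"gzr":15,"p":82}}}
After op 4 (replace /njg/jc/gq 62): {"kcf":23,"n":[{"qpo":11,"rg":73,"xwj":8},[48,9,60],{"br":61,"er":58,"gvv":32,"yyt":47},{"gm":26,"u":75,"why":67}],"njg":{"b":[58,20],"jc":{"bk":91,"gq":62,"zdw":78},"wk":[87,77,27,8,3],"yzi":{"gzr":15,"p":82}}}
After op 5 (replace /n/1/1 51): {"kcf":23,"n":[{"qpo":11,"rg":73,"xwj":8},[48,51,60],{"br":61,"er":58,"gvv":32,"yyt":47},{"gm":26,"u":75,"why":67}],"njg":{"b":[58,20],"jc":{"bk":91,"gq":62,"zdw":78},"wk":[87,77,27,8,3],"yzi":{"gzr":15,"p":82}}}
Size at the root: 3

Answer: 3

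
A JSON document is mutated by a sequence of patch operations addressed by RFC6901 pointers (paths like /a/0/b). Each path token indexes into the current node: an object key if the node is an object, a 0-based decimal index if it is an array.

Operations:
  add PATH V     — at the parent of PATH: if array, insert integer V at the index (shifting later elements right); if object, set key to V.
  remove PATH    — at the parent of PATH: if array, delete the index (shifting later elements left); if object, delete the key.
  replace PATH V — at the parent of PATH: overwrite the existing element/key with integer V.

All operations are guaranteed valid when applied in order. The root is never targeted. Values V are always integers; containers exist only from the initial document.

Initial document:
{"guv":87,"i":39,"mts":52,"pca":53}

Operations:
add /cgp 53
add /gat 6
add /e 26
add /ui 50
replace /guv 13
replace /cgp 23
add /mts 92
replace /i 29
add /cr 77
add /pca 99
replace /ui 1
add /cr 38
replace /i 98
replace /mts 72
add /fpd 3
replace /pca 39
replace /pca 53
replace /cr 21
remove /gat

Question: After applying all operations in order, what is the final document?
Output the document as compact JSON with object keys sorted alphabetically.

After op 1 (add /cgp 53): {"cgp":53,"guv":87,"i":39,"mts":52,"pca":53}
After op 2 (add /gat 6): {"cgp":53,"gat":6,"guv":87,"i":39,"mts":52,"pca":53}
After op 3 (add /e 26): {"cgp":53,"e":26,"gat":6,"guv":87,"i":39,"mts":52,"pca":53}
After op 4 (add /ui 50): {"cgp":53,"e":26,"gat":6,"guv":87,"i":39,"mts":52,"pca":53,"ui":50}
After op 5 (replace /guv 13): {"cgp":53,"e":26,"gat":6,"guv":13,"i":39,"mts":52,"pca":53,"ui":50}
After op 6 (replace /cgp 23): {"cgp":23,"e":26,"gat":6,"guv":13,"i":39,"mts":52,"pca":53,"ui":50}
After op 7 (add /mts 92): {"cgp":23,"e":26,"gat":6,"guv":13,"i":39,"mts":92,"pca":53,"ui":50}
After op 8 (replace /i 29): {"cgp":23,"e":26,"gat":6,"guv":13,"i":29,"mts":92,"pca":53,"ui":50}
After op 9 (add /cr 77): {"cgp":23,"cr":77,"e":26,"gat":6,"guv":13,"i":29,"mts":92,"pca":53,"ui":50}
After op 10 (add /pca 99): {"cgp":23,"cr":77,"e":26,"gat":6,"guv":13,"i":29,"mts":92,"pca":99,"ui":50}
After op 11 (replace /ui 1): {"cgp":23,"cr":77,"e":26,"gat":6,"guv":13,"i":29,"mts":92,"pca":99,"ui":1}
After op 12 (add /cr 38): {"cgp":23,"cr":38,"e":26,"gat":6,"guv":13,"i":29,"mts":92,"pca":99,"ui":1}
After op 13 (replace /i 98): {"cgp":23,"cr":38,"e":26,"gat":6,"guv":13,"i":98,"mts":92,"pca":99,"ui":1}
After op 14 (replace /mts 72): {"cgp":23,"cr":38,"e":26,"gat":6,"guv":13,"i":98,"mts":72,"pca":99,"ui":1}
After op 15 (add /fpd 3): {"cgp":23,"cr":38,"e":26,"fpd":3,"gat":6,"guv":13,"i":98,"mts":72,"pca":99,"ui":1}
After op 16 (replace /pca 39): {"cgp":23,"cr":38,"e":26,"fpd":3,"gat":6,"guv":13,"i":98,"mts":72,"pca":39,"ui":1}
After op 17 (replace /pca 53): {"cgp":23,"cr":38,"e":26,"fpd":3,"gat":6,"guv":13,"i":98,"mts":72,"pca":53,"ui":1}
After op 18 (replace /cr 21): {"cgp":23,"cr":21,"e":26,"fpd":3,"gat":6,"guv":13,"i":98,"mts":72,"pca":53,"ui":1}
After op 19 (remove /gat): {"cgp":23,"cr":21,"e":26,"fpd":3,"guv":13,"i":98,"mts":72,"pca":53,"ui":1}

Answer: {"cgp":23,"cr":21,"e":26,"fpd":3,"guv":13,"i":98,"mts":72,"pca":53,"ui":1}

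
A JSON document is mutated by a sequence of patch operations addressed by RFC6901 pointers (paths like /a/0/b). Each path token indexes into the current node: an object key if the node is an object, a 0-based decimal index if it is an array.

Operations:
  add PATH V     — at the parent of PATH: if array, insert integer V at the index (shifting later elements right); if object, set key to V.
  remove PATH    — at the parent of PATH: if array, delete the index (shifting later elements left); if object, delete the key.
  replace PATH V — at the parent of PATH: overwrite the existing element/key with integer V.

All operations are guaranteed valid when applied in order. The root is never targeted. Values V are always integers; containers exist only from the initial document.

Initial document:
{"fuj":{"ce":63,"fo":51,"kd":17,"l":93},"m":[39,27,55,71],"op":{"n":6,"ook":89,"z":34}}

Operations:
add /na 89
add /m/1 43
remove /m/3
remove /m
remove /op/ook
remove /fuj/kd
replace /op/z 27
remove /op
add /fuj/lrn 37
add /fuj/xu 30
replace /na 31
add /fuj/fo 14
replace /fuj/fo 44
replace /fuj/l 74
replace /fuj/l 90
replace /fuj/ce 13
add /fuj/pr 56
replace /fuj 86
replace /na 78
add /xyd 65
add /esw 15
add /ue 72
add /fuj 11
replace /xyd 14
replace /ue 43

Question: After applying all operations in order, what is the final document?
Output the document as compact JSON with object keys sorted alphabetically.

After op 1 (add /na 89): {"fuj":{"ce":63,"fo":51,"kd":17,"l":93},"m":[39,27,55,71],"na":89,"op":{"n":6,"ook":89,"z":34}}
After op 2 (add /m/1 43): {"fuj":{"ce":63,"fo":51,"kd":17,"l":93},"m":[39,43,27,55,71],"na":89,"op":{"n":6,"ook":89,"z":34}}
After op 3 (remove /m/3): {"fuj":{"ce":63,"fo":51,"kd":17,"l":93},"m":[39,43,27,71],"na":89,"op":{"n":6,"ook":89,"z":34}}
After op 4 (remove /m): {"fuj":{"ce":63,"fo":51,"kd":17,"l":93},"na":89,"op":{"n":6,"ook":89,"z":34}}
After op 5 (remove /op/ook): {"fuj":{"ce":63,"fo":51,"kd":17,"l":93},"na":89,"op":{"n":6,"z":34}}
After op 6 (remove /fuj/kd): {"fuj":{"ce":63,"fo":51,"l":93},"na":89,"op":{"n":6,"z":34}}
After op 7 (replace /op/z 27): {"fuj":{"ce":63,"fo":51,"l":93},"na":89,"op":{"n":6,"z":27}}
After op 8 (remove /op): {"fuj":{"ce":63,"fo":51,"l":93},"na":89}
After op 9 (add /fuj/lrn 37): {"fuj":{"ce":63,"fo":51,"l":93,"lrn":37},"na":89}
After op 10 (add /fuj/xu 30): {"fuj":{"ce":63,"fo":51,"l":93,"lrn":37,"xu":30},"na":89}
After op 11 (replace /na 31): {"fuj":{"ce":63,"fo":51,"l":93,"lrn":37,"xu":30},"na":31}
After op 12 (add /fuj/fo 14): {"fuj":{"ce":63,"fo":14,"l":93,"lrn":37,"xu":30},"na":31}
After op 13 (replace /fuj/fo 44): {"fuj":{"ce":63,"fo":44,"l":93,"lrn":37,"xu":30},"na":31}
After op 14 (replace /fuj/l 74): {"fuj":{"ce":63,"fo":44,"l":74,"lrn":37,"xu":30},"na":31}
After op 15 (replace /fuj/l 90): {"fuj":{"ce":63,"fo":44,"l":90,"lrn":37,"xu":30},"na":31}
After op 16 (replace /fuj/ce 13): {"fuj":{"ce":13,"fo":44,"l":90,"lrn":37,"xu":30},"na":31}
After op 17 (add /fuj/pr 56): {"fuj":{"ce":13,"fo":44,"l":90,"lrn":37,"pr":56,"xu":30},"na":31}
After op 18 (replace /fuj 86): {"fuj":86,"na":31}
After op 19 (replace /na 78): {"fuj":86,"na":78}
After op 20 (add /xyd 65): {"fuj":86,"na":78,"xyd":65}
After op 21 (add /esw 15): {"esw":15,"fuj":86,"na":78,"xyd":65}
After op 22 (add /ue 72): {"esw":15,"fuj":86,"na":78,"ue":72,"xyd":65}
After op 23 (add /fuj 11): {"esw":15,"fuj":11,"na":78,"ue":72,"xyd":65}
After op 24 (replace /xyd 14): {"esw":15,"fuj":11,"na":78,"ue":72,"xyd":14}
After op 25 (replace /ue 43): {"esw":15,"fuj":11,"na":78,"ue":43,"xyd":14}

Answer: {"esw":15,"fuj":11,"na":78,"ue":43,"xyd":14}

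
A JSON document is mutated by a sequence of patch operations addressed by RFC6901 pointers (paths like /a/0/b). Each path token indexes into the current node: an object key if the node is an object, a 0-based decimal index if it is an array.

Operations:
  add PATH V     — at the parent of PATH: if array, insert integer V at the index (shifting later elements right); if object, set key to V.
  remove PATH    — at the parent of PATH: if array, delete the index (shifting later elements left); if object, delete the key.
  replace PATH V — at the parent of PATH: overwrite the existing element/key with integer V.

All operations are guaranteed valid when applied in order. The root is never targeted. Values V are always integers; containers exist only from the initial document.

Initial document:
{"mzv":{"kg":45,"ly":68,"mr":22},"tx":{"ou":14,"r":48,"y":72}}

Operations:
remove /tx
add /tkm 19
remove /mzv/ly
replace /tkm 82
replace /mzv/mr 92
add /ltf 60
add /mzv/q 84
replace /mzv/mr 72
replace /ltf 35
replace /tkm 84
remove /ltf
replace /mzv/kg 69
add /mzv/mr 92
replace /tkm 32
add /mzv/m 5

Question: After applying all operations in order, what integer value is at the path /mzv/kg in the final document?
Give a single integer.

Answer: 69

Derivation:
After op 1 (remove /tx): {"mzv":{"kg":45,"ly":68,"mr":22}}
After op 2 (add /tkm 19): {"mzv":{"kg":45,"ly":68,"mr":22},"tkm":19}
After op 3 (remove /mzv/ly): {"mzv":{"kg":45,"mr":22},"tkm":19}
After op 4 (replace /tkm 82): {"mzv":{"kg":45,"mr":22},"tkm":82}
After op 5 (replace /mzv/mr 92): {"mzv":{"kg":45,"mr":92},"tkm":82}
After op 6 (add /ltf 60): {"ltf":60,"mzv":{"kg":45,"mr":92},"tkm":82}
After op 7 (add /mzv/q 84): {"ltf":60,"mzv":{"kg":45,"mr":92,"q":84},"tkm":82}
After op 8 (replace /mzv/mr 72): {"ltf":60,"mzv":{"kg":45,"mr":72,"q":84},"tkm":82}
After op 9 (replace /ltf 35): {"ltf":35,"mzv":{"kg":45,"mr":72,"q":84},"tkm":82}
After op 10 (replace /tkm 84): {"ltf":35,"mzv":{"kg":45,"mr":72,"q":84},"tkm":84}
After op 11 (remove /ltf): {"mzv":{"kg":45,"mr":72,"q":84},"tkm":84}
After op 12 (replace /mzv/kg 69): {"mzv":{"kg":69,"mr":72,"q":84},"tkm":84}
After op 13 (add /mzv/mr 92): {"mzv":{"kg":69,"mr":92,"q":84},"tkm":84}
After op 14 (replace /tkm 32): {"mzv":{"kg":69,"mr":92,"q":84},"tkm":32}
After op 15 (add /mzv/m 5): {"mzv":{"kg":69,"m":5,"mr":92,"q":84},"tkm":32}
Value at /mzv/kg: 69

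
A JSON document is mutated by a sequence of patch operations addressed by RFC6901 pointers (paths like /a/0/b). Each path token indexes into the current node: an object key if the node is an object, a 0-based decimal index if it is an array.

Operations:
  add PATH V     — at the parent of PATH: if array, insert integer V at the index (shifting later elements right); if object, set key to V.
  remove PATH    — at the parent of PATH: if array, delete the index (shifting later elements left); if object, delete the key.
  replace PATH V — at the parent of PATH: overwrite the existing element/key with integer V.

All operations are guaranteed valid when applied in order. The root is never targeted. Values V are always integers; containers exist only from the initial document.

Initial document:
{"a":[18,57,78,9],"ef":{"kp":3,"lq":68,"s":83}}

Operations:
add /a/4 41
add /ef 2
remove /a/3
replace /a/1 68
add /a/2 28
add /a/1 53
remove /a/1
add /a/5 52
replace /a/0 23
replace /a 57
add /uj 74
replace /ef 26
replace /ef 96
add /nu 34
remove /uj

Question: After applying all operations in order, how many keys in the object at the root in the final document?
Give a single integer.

Answer: 3

Derivation:
After op 1 (add /a/4 41): {"a":[18,57,78,9,41],"ef":{"kp":3,"lq":68,"s":83}}
After op 2 (add /ef 2): {"a":[18,57,78,9,41],"ef":2}
After op 3 (remove /a/3): {"a":[18,57,78,41],"ef":2}
After op 4 (replace /a/1 68): {"a":[18,68,78,41],"ef":2}
After op 5 (add /a/2 28): {"a":[18,68,28,78,41],"ef":2}
After op 6 (add /a/1 53): {"a":[18,53,68,28,78,41],"ef":2}
After op 7 (remove /a/1): {"a":[18,68,28,78,41],"ef":2}
After op 8 (add /a/5 52): {"a":[18,68,28,78,41,52],"ef":2}
After op 9 (replace /a/0 23): {"a":[23,68,28,78,41,52],"ef":2}
After op 10 (replace /a 57): {"a":57,"ef":2}
After op 11 (add /uj 74): {"a":57,"ef":2,"uj":74}
After op 12 (replace /ef 26): {"a":57,"ef":26,"uj":74}
After op 13 (replace /ef 96): {"a":57,"ef":96,"uj":74}
After op 14 (add /nu 34): {"a":57,"ef":96,"nu":34,"uj":74}
After op 15 (remove /uj): {"a":57,"ef":96,"nu":34}
Size at the root: 3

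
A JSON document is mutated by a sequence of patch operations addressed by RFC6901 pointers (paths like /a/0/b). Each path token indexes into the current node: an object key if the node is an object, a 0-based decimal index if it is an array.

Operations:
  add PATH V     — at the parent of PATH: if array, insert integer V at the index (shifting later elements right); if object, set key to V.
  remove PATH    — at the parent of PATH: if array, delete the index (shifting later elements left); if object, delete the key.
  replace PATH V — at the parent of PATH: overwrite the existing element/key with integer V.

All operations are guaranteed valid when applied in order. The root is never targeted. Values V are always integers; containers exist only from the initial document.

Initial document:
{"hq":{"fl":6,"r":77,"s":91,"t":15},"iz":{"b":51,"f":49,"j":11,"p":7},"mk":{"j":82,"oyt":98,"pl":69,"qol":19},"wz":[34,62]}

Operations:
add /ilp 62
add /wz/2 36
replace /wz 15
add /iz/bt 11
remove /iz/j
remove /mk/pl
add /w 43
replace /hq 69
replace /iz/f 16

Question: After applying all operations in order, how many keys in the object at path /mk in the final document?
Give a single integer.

After op 1 (add /ilp 62): {"hq":{"fl":6,"r":77,"s":91,"t":15},"ilp":62,"iz":{"b":51,"f":49,"j":11,"p":7},"mk":{"j":82,"oyt":98,"pl":69,"qol":19},"wz":[34,62]}
After op 2 (add /wz/2 36): {"hq":{"fl":6,"r":77,"s":91,"t":15},"ilp":62,"iz":{"b":51,"f":49,"j":11,"p":7},"mk":{"j":82,"oyt":98,"pl":69,"qol":19},"wz":[34,62,36]}
After op 3 (replace /wz 15): {"hq":{"fl":6,"r":77,"s":91,"t":15},"ilp":62,"iz":{"b":51,"f":49,"j":11,"p":7},"mk":{"j":82,"oyt":98,"pl":69,"qol":19},"wz":15}
After op 4 (add /iz/bt 11): {"hq":{"fl":6,"r":77,"s":91,"t":15},"ilp":62,"iz":{"b":51,"bt":11,"f":49,"j":11,"p":7},"mk":{"j":82,"oyt":98,"pl":69,"qol":19},"wz":15}
After op 5 (remove /iz/j): {"hq":{"fl":6,"r":77,"s":91,"t":15},"ilp":62,"iz":{"b":51,"bt":11,"f":49,"p":7},"mk":{"j":82,"oyt":98,"pl":69,"qol":19},"wz":15}
After op 6 (remove /mk/pl): {"hq":{"fl":6,"r":77,"s":91,"t":15},"ilp":62,"iz":{"b":51,"bt":11,"f":49,"p":7},"mk":{"j":82,"oyt":98,"qol":19},"wz":15}
After op 7 (add /w 43): {"hq":{"fl":6,"r":77,"s":91,"t":15},"ilp":62,"iz":{"b":51,"bt":11,"f":49,"p":7},"mk":{"j":82,"oyt":98,"qol":19},"w":43,"wz":15}
After op 8 (replace /hq 69): {"hq":69,"ilp":62,"iz":{"b":51,"bt":11,"f":49,"p":7},"mk":{"j":82,"oyt":98,"qol":19},"w":43,"wz":15}
After op 9 (replace /iz/f 16): {"hq":69,"ilp":62,"iz":{"b":51,"bt":11,"f":16,"p":7},"mk":{"j":82,"oyt":98,"qol":19},"w":43,"wz":15}
Size at path /mk: 3

Answer: 3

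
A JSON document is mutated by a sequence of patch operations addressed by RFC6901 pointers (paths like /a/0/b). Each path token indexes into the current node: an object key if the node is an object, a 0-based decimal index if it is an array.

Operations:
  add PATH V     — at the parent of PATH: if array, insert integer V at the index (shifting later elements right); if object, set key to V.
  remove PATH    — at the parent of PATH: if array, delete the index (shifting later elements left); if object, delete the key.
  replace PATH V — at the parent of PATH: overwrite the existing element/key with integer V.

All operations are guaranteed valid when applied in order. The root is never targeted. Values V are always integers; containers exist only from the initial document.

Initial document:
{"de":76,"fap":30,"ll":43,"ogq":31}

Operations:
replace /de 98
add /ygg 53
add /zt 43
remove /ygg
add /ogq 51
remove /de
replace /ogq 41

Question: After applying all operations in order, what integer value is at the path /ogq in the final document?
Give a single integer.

After op 1 (replace /de 98): {"de":98,"fap":30,"ll":43,"ogq":31}
After op 2 (add /ygg 53): {"de":98,"fap":30,"ll":43,"ogq":31,"ygg":53}
After op 3 (add /zt 43): {"de":98,"fap":30,"ll":43,"ogq":31,"ygg":53,"zt":43}
After op 4 (remove /ygg): {"de":98,"fap":30,"ll":43,"ogq":31,"zt":43}
After op 5 (add /ogq 51): {"de":98,"fap":30,"ll":43,"ogq":51,"zt":43}
After op 6 (remove /de): {"fap":30,"ll":43,"ogq":51,"zt":43}
After op 7 (replace /ogq 41): {"fap":30,"ll":43,"ogq":41,"zt":43}
Value at /ogq: 41

Answer: 41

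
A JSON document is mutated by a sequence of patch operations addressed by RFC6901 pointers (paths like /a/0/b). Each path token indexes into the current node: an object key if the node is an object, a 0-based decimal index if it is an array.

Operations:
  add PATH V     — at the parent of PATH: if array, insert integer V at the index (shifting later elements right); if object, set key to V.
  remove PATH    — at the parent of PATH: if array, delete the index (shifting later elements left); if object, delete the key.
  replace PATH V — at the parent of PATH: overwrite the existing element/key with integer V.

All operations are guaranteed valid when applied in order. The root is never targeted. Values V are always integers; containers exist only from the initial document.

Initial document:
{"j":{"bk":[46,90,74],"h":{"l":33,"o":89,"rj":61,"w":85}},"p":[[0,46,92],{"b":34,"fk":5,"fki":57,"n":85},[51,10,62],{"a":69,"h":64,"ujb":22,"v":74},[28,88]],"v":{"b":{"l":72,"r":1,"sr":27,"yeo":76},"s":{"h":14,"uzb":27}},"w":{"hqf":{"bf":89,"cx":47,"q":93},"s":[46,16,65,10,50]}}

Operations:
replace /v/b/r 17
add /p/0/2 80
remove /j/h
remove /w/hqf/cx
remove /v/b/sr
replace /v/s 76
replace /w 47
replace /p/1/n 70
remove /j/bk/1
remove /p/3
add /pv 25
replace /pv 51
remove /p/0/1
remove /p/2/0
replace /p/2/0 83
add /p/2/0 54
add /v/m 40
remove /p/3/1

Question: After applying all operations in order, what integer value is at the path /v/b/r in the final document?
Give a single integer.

Answer: 17

Derivation:
After op 1 (replace /v/b/r 17): {"j":{"bk":[46,90,74],"h":{"l":33,"o":89,"rj":61,"w":85}},"p":[[0,46,92],{"b":34,"fk":5,"fki":57,"n":85},[51,10,62],{"a":69,"h":64,"ujb":22,"v":74},[28,88]],"v":{"b":{"l":72,"r":17,"sr":27,"yeo":76},"s":{"h":14,"uzb":27}},"w":{"hqf":{"bf":89,"cx":47,"q":93},"s":[46,16,65,10,50]}}
After op 2 (add /p/0/2 80): {"j":{"bk":[46,90,74],"h":{"l":33,"o":89,"rj":61,"w":85}},"p":[[0,46,80,92],{"b":34,"fk":5,"fki":57,"n":85},[51,10,62],{"a":69,"h":64,"ujb":22,"v":74},[28,88]],"v":{"b":{"l":72,"r":17,"sr":27,"yeo":76},"s":{"h":14,"uzb":27}},"w":{"hqf":{"bf":89,"cx":47,"q":93},"s":[46,16,65,10,50]}}
After op 3 (remove /j/h): {"j":{"bk":[46,90,74]},"p":[[0,46,80,92],{"b":34,"fk":5,"fki":57,"n":85},[51,10,62],{"a":69,"h":64,"ujb":22,"v":74},[28,88]],"v":{"b":{"l":72,"r":17,"sr":27,"yeo":76},"s":{"h":14,"uzb":27}},"w":{"hqf":{"bf":89,"cx":47,"q":93},"s":[46,16,65,10,50]}}
After op 4 (remove /w/hqf/cx): {"j":{"bk":[46,90,74]},"p":[[0,46,80,92],{"b":34,"fk":5,"fki":57,"n":85},[51,10,62],{"a":69,"h":64,"ujb":22,"v":74},[28,88]],"v":{"b":{"l":72,"r":17,"sr":27,"yeo":76},"s":{"h":14,"uzb":27}},"w":{"hqf":{"bf":89,"q":93},"s":[46,16,65,10,50]}}
After op 5 (remove /v/b/sr): {"j":{"bk":[46,90,74]},"p":[[0,46,80,92],{"b":34,"fk":5,"fki":57,"n":85},[51,10,62],{"a":69,"h":64,"ujb":22,"v":74},[28,88]],"v":{"b":{"l":72,"r":17,"yeo":76},"s":{"h":14,"uzb":27}},"w":{"hqf":{"bf":89,"q":93},"s":[46,16,65,10,50]}}
After op 6 (replace /v/s 76): {"j":{"bk":[46,90,74]},"p":[[0,46,80,92],{"b":34,"fk":5,"fki":57,"n":85},[51,10,62],{"a":69,"h":64,"ujb":22,"v":74},[28,88]],"v":{"b":{"l":72,"r":17,"yeo":76},"s":76},"w":{"hqf":{"bf":89,"q":93},"s":[46,16,65,10,50]}}
After op 7 (replace /w 47): {"j":{"bk":[46,90,74]},"p":[[0,46,80,92],{"b":34,"fk":5,"fki":57,"n":85},[51,10,62],{"a":69,"h":64,"ujb":22,"v":74},[28,88]],"v":{"b":{"l":72,"r":17,"yeo":76},"s":76},"w":47}
After op 8 (replace /p/1/n 70): {"j":{"bk":[46,90,74]},"p":[[0,46,80,92],{"b":34,"fk":5,"fki":57,"n":70},[51,10,62],{"a":69,"h":64,"ujb":22,"v":74},[28,88]],"v":{"b":{"l":72,"r":17,"yeo":76},"s":76},"w":47}
After op 9 (remove /j/bk/1): {"j":{"bk":[46,74]},"p":[[0,46,80,92],{"b":34,"fk":5,"fki":57,"n":70},[51,10,62],{"a":69,"h":64,"ujb":22,"v":74},[28,88]],"v":{"b":{"l":72,"r":17,"yeo":76},"s":76},"w":47}
After op 10 (remove /p/3): {"j":{"bk":[46,74]},"p":[[0,46,80,92],{"b":34,"fk":5,"fki":57,"n":70},[51,10,62],[28,88]],"v":{"b":{"l":72,"r":17,"yeo":76},"s":76},"w":47}
After op 11 (add /pv 25): {"j":{"bk":[46,74]},"p":[[0,46,80,92],{"b":34,"fk":5,"fki":57,"n":70},[51,10,62],[28,88]],"pv":25,"v":{"b":{"l":72,"r":17,"yeo":76},"s":76},"w":47}
After op 12 (replace /pv 51): {"j":{"bk":[46,74]},"p":[[0,46,80,92],{"b":34,"fk":5,"fki":57,"n":70},[51,10,62],[28,88]],"pv":51,"v":{"b":{"l":72,"r":17,"yeo":76},"s":76},"w":47}
After op 13 (remove /p/0/1): {"j":{"bk":[46,74]},"p":[[0,80,92],{"b":34,"fk":5,"fki":57,"n":70},[51,10,62],[28,88]],"pv":51,"v":{"b":{"l":72,"r":17,"yeo":76},"s":76},"w":47}
After op 14 (remove /p/2/0): {"j":{"bk":[46,74]},"p":[[0,80,92],{"b":34,"fk":5,"fki":57,"n":70},[10,62],[28,88]],"pv":51,"v":{"b":{"l":72,"r":17,"yeo":76},"s":76},"w":47}
After op 15 (replace /p/2/0 83): {"j":{"bk":[46,74]},"p":[[0,80,92],{"b":34,"fk":5,"fki":57,"n":70},[83,62],[28,88]],"pv":51,"v":{"b":{"l":72,"r":17,"yeo":76},"s":76},"w":47}
After op 16 (add /p/2/0 54): {"j":{"bk":[46,74]},"p":[[0,80,92],{"b":34,"fk":5,"fki":57,"n":70},[54,83,62],[28,88]],"pv":51,"v":{"b":{"l":72,"r":17,"yeo":76},"s":76},"w":47}
After op 17 (add /v/m 40): {"j":{"bk":[46,74]},"p":[[0,80,92],{"b":34,"fk":5,"fki":57,"n":70},[54,83,62],[28,88]],"pv":51,"v":{"b":{"l":72,"r":17,"yeo":76},"m":40,"s":76},"w":47}
After op 18 (remove /p/3/1): {"j":{"bk":[46,74]},"p":[[0,80,92],{"b":34,"fk":5,"fki":57,"n":70},[54,83,62],[28]],"pv":51,"v":{"b":{"l":72,"r":17,"yeo":76},"m":40,"s":76},"w":47}
Value at /v/b/r: 17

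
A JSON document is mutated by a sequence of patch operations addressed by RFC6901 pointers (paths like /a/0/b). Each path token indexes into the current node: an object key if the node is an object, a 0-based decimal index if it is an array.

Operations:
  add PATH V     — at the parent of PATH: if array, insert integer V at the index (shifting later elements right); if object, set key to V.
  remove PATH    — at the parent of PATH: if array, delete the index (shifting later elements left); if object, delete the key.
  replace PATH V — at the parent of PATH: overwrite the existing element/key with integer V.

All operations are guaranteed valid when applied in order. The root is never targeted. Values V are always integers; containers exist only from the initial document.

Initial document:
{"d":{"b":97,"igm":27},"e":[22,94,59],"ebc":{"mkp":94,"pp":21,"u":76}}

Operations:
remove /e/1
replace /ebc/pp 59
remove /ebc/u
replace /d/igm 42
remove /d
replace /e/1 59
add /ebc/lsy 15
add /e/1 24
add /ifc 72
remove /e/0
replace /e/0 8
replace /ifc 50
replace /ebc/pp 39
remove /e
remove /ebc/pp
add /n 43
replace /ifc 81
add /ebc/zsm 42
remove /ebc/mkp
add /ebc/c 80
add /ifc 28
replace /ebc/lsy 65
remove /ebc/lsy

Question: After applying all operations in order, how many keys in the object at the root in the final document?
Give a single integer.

Answer: 3

Derivation:
After op 1 (remove /e/1): {"d":{"b":97,"igm":27},"e":[22,59],"ebc":{"mkp":94,"pp":21,"u":76}}
After op 2 (replace /ebc/pp 59): {"d":{"b":97,"igm":27},"e":[22,59],"ebc":{"mkp":94,"pp":59,"u":76}}
After op 3 (remove /ebc/u): {"d":{"b":97,"igm":27},"e":[22,59],"ebc":{"mkp":94,"pp":59}}
After op 4 (replace /d/igm 42): {"d":{"b":97,"igm":42},"e":[22,59],"ebc":{"mkp":94,"pp":59}}
After op 5 (remove /d): {"e":[22,59],"ebc":{"mkp":94,"pp":59}}
After op 6 (replace /e/1 59): {"e":[22,59],"ebc":{"mkp":94,"pp":59}}
After op 7 (add /ebc/lsy 15): {"e":[22,59],"ebc":{"lsy":15,"mkp":94,"pp":59}}
After op 8 (add /e/1 24): {"e":[22,24,59],"ebc":{"lsy":15,"mkp":94,"pp":59}}
After op 9 (add /ifc 72): {"e":[22,24,59],"ebc":{"lsy":15,"mkp":94,"pp":59},"ifc":72}
After op 10 (remove /e/0): {"e":[24,59],"ebc":{"lsy":15,"mkp":94,"pp":59},"ifc":72}
After op 11 (replace /e/0 8): {"e":[8,59],"ebc":{"lsy":15,"mkp":94,"pp":59},"ifc":72}
After op 12 (replace /ifc 50): {"e":[8,59],"ebc":{"lsy":15,"mkp":94,"pp":59},"ifc":50}
After op 13 (replace /ebc/pp 39): {"e":[8,59],"ebc":{"lsy":15,"mkp":94,"pp":39},"ifc":50}
After op 14 (remove /e): {"ebc":{"lsy":15,"mkp":94,"pp":39},"ifc":50}
After op 15 (remove /ebc/pp): {"ebc":{"lsy":15,"mkp":94},"ifc":50}
After op 16 (add /n 43): {"ebc":{"lsy":15,"mkp":94},"ifc":50,"n":43}
After op 17 (replace /ifc 81): {"ebc":{"lsy":15,"mkp":94},"ifc":81,"n":43}
After op 18 (add /ebc/zsm 42): {"ebc":{"lsy":15,"mkp":94,"zsm":42},"ifc":81,"n":43}
After op 19 (remove /ebc/mkp): {"ebc":{"lsy":15,"zsm":42},"ifc":81,"n":43}
After op 20 (add /ebc/c 80): {"ebc":{"c":80,"lsy":15,"zsm":42},"ifc":81,"n":43}
After op 21 (add /ifc 28): {"ebc":{"c":80,"lsy":15,"zsm":42},"ifc":28,"n":43}
After op 22 (replace /ebc/lsy 65): {"ebc":{"c":80,"lsy":65,"zsm":42},"ifc":28,"n":43}
After op 23 (remove /ebc/lsy): {"ebc":{"c":80,"zsm":42},"ifc":28,"n":43}
Size at the root: 3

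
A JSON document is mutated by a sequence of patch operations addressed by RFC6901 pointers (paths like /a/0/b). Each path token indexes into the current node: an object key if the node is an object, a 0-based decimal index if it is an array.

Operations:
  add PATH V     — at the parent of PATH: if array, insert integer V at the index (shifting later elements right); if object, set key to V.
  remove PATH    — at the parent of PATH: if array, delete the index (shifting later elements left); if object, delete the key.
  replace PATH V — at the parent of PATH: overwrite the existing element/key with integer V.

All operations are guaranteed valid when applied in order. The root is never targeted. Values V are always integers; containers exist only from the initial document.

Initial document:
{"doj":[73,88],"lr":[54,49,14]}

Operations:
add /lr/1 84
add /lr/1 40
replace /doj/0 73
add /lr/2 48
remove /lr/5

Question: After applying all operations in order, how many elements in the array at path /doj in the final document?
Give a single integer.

Answer: 2

Derivation:
After op 1 (add /lr/1 84): {"doj":[73,88],"lr":[54,84,49,14]}
After op 2 (add /lr/1 40): {"doj":[73,88],"lr":[54,40,84,49,14]}
After op 3 (replace /doj/0 73): {"doj":[73,88],"lr":[54,40,84,49,14]}
After op 4 (add /lr/2 48): {"doj":[73,88],"lr":[54,40,48,84,49,14]}
After op 5 (remove /lr/5): {"doj":[73,88],"lr":[54,40,48,84,49]}
Size at path /doj: 2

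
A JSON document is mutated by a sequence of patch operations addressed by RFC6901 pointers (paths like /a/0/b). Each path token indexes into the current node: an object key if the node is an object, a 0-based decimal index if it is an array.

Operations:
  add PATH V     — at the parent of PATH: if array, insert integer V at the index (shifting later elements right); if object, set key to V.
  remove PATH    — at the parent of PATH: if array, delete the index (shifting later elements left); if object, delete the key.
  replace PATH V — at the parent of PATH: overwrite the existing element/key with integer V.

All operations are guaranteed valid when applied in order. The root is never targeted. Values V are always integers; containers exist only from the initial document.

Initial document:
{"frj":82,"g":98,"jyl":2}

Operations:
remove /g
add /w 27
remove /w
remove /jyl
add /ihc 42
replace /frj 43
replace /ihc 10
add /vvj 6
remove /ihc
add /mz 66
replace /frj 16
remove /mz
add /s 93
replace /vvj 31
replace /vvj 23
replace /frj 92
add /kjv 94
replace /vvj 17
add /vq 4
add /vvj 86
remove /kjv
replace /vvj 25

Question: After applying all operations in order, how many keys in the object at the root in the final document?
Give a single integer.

After op 1 (remove /g): {"frj":82,"jyl":2}
After op 2 (add /w 27): {"frj":82,"jyl":2,"w":27}
After op 3 (remove /w): {"frj":82,"jyl":2}
After op 4 (remove /jyl): {"frj":82}
After op 5 (add /ihc 42): {"frj":82,"ihc":42}
After op 6 (replace /frj 43): {"frj":43,"ihc":42}
After op 7 (replace /ihc 10): {"frj":43,"ihc":10}
After op 8 (add /vvj 6): {"frj":43,"ihc":10,"vvj":6}
After op 9 (remove /ihc): {"frj":43,"vvj":6}
After op 10 (add /mz 66): {"frj":43,"mz":66,"vvj":6}
After op 11 (replace /frj 16): {"frj":16,"mz":66,"vvj":6}
After op 12 (remove /mz): {"frj":16,"vvj":6}
After op 13 (add /s 93): {"frj":16,"s":93,"vvj":6}
After op 14 (replace /vvj 31): {"frj":16,"s":93,"vvj":31}
After op 15 (replace /vvj 23): {"frj":16,"s":93,"vvj":23}
After op 16 (replace /frj 92): {"frj":92,"s":93,"vvj":23}
After op 17 (add /kjv 94): {"frj":92,"kjv":94,"s":93,"vvj":23}
After op 18 (replace /vvj 17): {"frj":92,"kjv":94,"s":93,"vvj":17}
After op 19 (add /vq 4): {"frj":92,"kjv":94,"s":93,"vq":4,"vvj":17}
After op 20 (add /vvj 86): {"frj":92,"kjv":94,"s":93,"vq":4,"vvj":86}
After op 21 (remove /kjv): {"frj":92,"s":93,"vq":4,"vvj":86}
After op 22 (replace /vvj 25): {"frj":92,"s":93,"vq":4,"vvj":25}
Size at the root: 4

Answer: 4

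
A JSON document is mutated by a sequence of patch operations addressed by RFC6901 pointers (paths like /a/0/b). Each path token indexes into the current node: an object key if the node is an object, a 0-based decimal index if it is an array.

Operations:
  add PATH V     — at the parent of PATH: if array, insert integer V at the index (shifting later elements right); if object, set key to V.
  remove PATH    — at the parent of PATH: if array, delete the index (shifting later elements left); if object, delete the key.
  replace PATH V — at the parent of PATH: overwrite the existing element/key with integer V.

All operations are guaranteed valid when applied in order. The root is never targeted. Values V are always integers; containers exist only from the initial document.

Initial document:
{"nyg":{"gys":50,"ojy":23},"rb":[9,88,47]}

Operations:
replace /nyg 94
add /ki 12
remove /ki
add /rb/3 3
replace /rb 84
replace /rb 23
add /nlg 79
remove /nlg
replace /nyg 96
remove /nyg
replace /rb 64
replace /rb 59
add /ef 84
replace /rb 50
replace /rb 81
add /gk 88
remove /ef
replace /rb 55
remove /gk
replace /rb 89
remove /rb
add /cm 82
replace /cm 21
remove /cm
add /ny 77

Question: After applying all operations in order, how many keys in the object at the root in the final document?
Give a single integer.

Answer: 1

Derivation:
After op 1 (replace /nyg 94): {"nyg":94,"rb":[9,88,47]}
After op 2 (add /ki 12): {"ki":12,"nyg":94,"rb":[9,88,47]}
After op 3 (remove /ki): {"nyg":94,"rb":[9,88,47]}
After op 4 (add /rb/3 3): {"nyg":94,"rb":[9,88,47,3]}
After op 5 (replace /rb 84): {"nyg":94,"rb":84}
After op 6 (replace /rb 23): {"nyg":94,"rb":23}
After op 7 (add /nlg 79): {"nlg":79,"nyg":94,"rb":23}
After op 8 (remove /nlg): {"nyg":94,"rb":23}
After op 9 (replace /nyg 96): {"nyg":96,"rb":23}
After op 10 (remove /nyg): {"rb":23}
After op 11 (replace /rb 64): {"rb":64}
After op 12 (replace /rb 59): {"rb":59}
After op 13 (add /ef 84): {"ef":84,"rb":59}
After op 14 (replace /rb 50): {"ef":84,"rb":50}
After op 15 (replace /rb 81): {"ef":84,"rb":81}
After op 16 (add /gk 88): {"ef":84,"gk":88,"rb":81}
After op 17 (remove /ef): {"gk":88,"rb":81}
After op 18 (replace /rb 55): {"gk":88,"rb":55}
After op 19 (remove /gk): {"rb":55}
After op 20 (replace /rb 89): {"rb":89}
After op 21 (remove /rb): {}
After op 22 (add /cm 82): {"cm":82}
After op 23 (replace /cm 21): {"cm":21}
After op 24 (remove /cm): {}
After op 25 (add /ny 77): {"ny":77}
Size at the root: 1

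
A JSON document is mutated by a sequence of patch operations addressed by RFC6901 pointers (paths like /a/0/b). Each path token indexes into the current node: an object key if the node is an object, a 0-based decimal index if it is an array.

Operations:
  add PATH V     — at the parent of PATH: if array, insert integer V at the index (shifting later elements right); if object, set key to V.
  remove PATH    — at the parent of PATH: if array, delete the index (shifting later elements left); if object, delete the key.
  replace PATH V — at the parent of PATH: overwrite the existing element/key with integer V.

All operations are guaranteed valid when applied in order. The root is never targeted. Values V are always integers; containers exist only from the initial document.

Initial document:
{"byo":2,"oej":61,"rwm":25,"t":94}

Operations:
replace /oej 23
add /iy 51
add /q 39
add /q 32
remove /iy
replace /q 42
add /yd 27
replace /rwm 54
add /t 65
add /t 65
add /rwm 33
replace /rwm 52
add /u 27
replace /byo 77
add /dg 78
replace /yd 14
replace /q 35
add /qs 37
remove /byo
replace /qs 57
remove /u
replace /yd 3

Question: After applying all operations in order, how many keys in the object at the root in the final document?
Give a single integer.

Answer: 7

Derivation:
After op 1 (replace /oej 23): {"byo":2,"oej":23,"rwm":25,"t":94}
After op 2 (add /iy 51): {"byo":2,"iy":51,"oej":23,"rwm":25,"t":94}
After op 3 (add /q 39): {"byo":2,"iy":51,"oej":23,"q":39,"rwm":25,"t":94}
After op 4 (add /q 32): {"byo":2,"iy":51,"oej":23,"q":32,"rwm":25,"t":94}
After op 5 (remove /iy): {"byo":2,"oej":23,"q":32,"rwm":25,"t":94}
After op 6 (replace /q 42): {"byo":2,"oej":23,"q":42,"rwm":25,"t":94}
After op 7 (add /yd 27): {"byo":2,"oej":23,"q":42,"rwm":25,"t":94,"yd":27}
After op 8 (replace /rwm 54): {"byo":2,"oej":23,"q":42,"rwm":54,"t":94,"yd":27}
After op 9 (add /t 65): {"byo":2,"oej":23,"q":42,"rwm":54,"t":65,"yd":27}
After op 10 (add /t 65): {"byo":2,"oej":23,"q":42,"rwm":54,"t":65,"yd":27}
After op 11 (add /rwm 33): {"byo":2,"oej":23,"q":42,"rwm":33,"t":65,"yd":27}
After op 12 (replace /rwm 52): {"byo":2,"oej":23,"q":42,"rwm":52,"t":65,"yd":27}
After op 13 (add /u 27): {"byo":2,"oej":23,"q":42,"rwm":52,"t":65,"u":27,"yd":27}
After op 14 (replace /byo 77): {"byo":77,"oej":23,"q":42,"rwm":52,"t":65,"u":27,"yd":27}
After op 15 (add /dg 78): {"byo":77,"dg":78,"oej":23,"q":42,"rwm":52,"t":65,"u":27,"yd":27}
After op 16 (replace /yd 14): {"byo":77,"dg":78,"oej":23,"q":42,"rwm":52,"t":65,"u":27,"yd":14}
After op 17 (replace /q 35): {"byo":77,"dg":78,"oej":23,"q":35,"rwm":52,"t":65,"u":27,"yd":14}
After op 18 (add /qs 37): {"byo":77,"dg":78,"oej":23,"q":35,"qs":37,"rwm":52,"t":65,"u":27,"yd":14}
After op 19 (remove /byo): {"dg":78,"oej":23,"q":35,"qs":37,"rwm":52,"t":65,"u":27,"yd":14}
After op 20 (replace /qs 57): {"dg":78,"oej":23,"q":35,"qs":57,"rwm":52,"t":65,"u":27,"yd":14}
After op 21 (remove /u): {"dg":78,"oej":23,"q":35,"qs":57,"rwm":52,"t":65,"yd":14}
After op 22 (replace /yd 3): {"dg":78,"oej":23,"q":35,"qs":57,"rwm":52,"t":65,"yd":3}
Size at the root: 7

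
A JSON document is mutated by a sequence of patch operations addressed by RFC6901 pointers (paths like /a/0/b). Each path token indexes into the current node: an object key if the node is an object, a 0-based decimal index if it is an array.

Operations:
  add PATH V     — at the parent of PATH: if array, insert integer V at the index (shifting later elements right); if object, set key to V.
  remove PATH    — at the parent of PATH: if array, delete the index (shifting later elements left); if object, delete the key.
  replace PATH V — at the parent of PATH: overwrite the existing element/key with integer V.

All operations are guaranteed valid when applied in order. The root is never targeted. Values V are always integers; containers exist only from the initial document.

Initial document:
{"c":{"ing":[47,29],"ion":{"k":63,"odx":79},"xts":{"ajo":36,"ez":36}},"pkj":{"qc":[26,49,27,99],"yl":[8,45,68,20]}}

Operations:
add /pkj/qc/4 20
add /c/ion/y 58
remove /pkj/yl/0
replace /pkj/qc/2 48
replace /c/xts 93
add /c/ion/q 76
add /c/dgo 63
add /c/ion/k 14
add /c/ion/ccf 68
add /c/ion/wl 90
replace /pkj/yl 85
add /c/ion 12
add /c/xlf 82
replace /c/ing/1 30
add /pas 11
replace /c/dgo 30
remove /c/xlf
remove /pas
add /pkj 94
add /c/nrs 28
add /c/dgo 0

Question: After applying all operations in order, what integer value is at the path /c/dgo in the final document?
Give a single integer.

After op 1 (add /pkj/qc/4 20): {"c":{"ing":[47,29],"ion":{"k":63,"odx":79},"xts":{"ajo":36,"ez":36}},"pkj":{"qc":[26,49,27,99,20],"yl":[8,45,68,20]}}
After op 2 (add /c/ion/y 58): {"c":{"ing":[47,29],"ion":{"k":63,"odx":79,"y":58},"xts":{"ajo":36,"ez":36}},"pkj":{"qc":[26,49,27,99,20],"yl":[8,45,68,20]}}
After op 3 (remove /pkj/yl/0): {"c":{"ing":[47,29],"ion":{"k":63,"odx":79,"y":58},"xts":{"ajo":36,"ez":36}},"pkj":{"qc":[26,49,27,99,20],"yl":[45,68,20]}}
After op 4 (replace /pkj/qc/2 48): {"c":{"ing":[47,29],"ion":{"k":63,"odx":79,"y":58},"xts":{"ajo":36,"ez":36}},"pkj":{"qc":[26,49,48,99,20],"yl":[45,68,20]}}
After op 5 (replace /c/xts 93): {"c":{"ing":[47,29],"ion":{"k":63,"odx":79,"y":58},"xts":93},"pkj":{"qc":[26,49,48,99,20],"yl":[45,68,20]}}
After op 6 (add /c/ion/q 76): {"c":{"ing":[47,29],"ion":{"k":63,"odx":79,"q":76,"y":58},"xts":93},"pkj":{"qc":[26,49,48,99,20],"yl":[45,68,20]}}
After op 7 (add /c/dgo 63): {"c":{"dgo":63,"ing":[47,29],"ion":{"k":63,"odx":79,"q":76,"y":58},"xts":93},"pkj":{"qc":[26,49,48,99,20],"yl":[45,68,20]}}
After op 8 (add /c/ion/k 14): {"c":{"dgo":63,"ing":[47,29],"ion":{"k":14,"odx":79,"q":76,"y":58},"xts":93},"pkj":{"qc":[26,49,48,99,20],"yl":[45,68,20]}}
After op 9 (add /c/ion/ccf 68): {"c":{"dgo":63,"ing":[47,29],"ion":{"ccf":68,"k":14,"odx":79,"q":76,"y":58},"xts":93},"pkj":{"qc":[26,49,48,99,20],"yl":[45,68,20]}}
After op 10 (add /c/ion/wl 90): {"c":{"dgo":63,"ing":[47,29],"ion":{"ccf":68,"k":14,"odx":79,"q":76,"wl":90,"y":58},"xts":93},"pkj":{"qc":[26,49,48,99,20],"yl":[45,68,20]}}
After op 11 (replace /pkj/yl 85): {"c":{"dgo":63,"ing":[47,29],"ion":{"ccf":68,"k":14,"odx":79,"q":76,"wl":90,"y":58},"xts":93},"pkj":{"qc":[26,49,48,99,20],"yl":85}}
After op 12 (add /c/ion 12): {"c":{"dgo":63,"ing":[47,29],"ion":12,"xts":93},"pkj":{"qc":[26,49,48,99,20],"yl":85}}
After op 13 (add /c/xlf 82): {"c":{"dgo":63,"ing":[47,29],"ion":12,"xlf":82,"xts":93},"pkj":{"qc":[26,49,48,99,20],"yl":85}}
After op 14 (replace /c/ing/1 30): {"c":{"dgo":63,"ing":[47,30],"ion":12,"xlf":82,"xts":93},"pkj":{"qc":[26,49,48,99,20],"yl":85}}
After op 15 (add /pas 11): {"c":{"dgo":63,"ing":[47,30],"ion":12,"xlf":82,"xts":93},"pas":11,"pkj":{"qc":[26,49,48,99,20],"yl":85}}
After op 16 (replace /c/dgo 30): {"c":{"dgo":30,"ing":[47,30],"ion":12,"xlf":82,"xts":93},"pas":11,"pkj":{"qc":[26,49,48,99,20],"yl":85}}
After op 17 (remove /c/xlf): {"c":{"dgo":30,"ing":[47,30],"ion":12,"xts":93},"pas":11,"pkj":{"qc":[26,49,48,99,20],"yl":85}}
After op 18 (remove /pas): {"c":{"dgo":30,"ing":[47,30],"ion":12,"xts":93},"pkj":{"qc":[26,49,48,99,20],"yl":85}}
After op 19 (add /pkj 94): {"c":{"dgo":30,"ing":[47,30],"ion":12,"xts":93},"pkj":94}
After op 20 (add /c/nrs 28): {"c":{"dgo":30,"ing":[47,30],"ion":12,"nrs":28,"xts":93},"pkj":94}
After op 21 (add /c/dgo 0): {"c":{"dgo":0,"ing":[47,30],"ion":12,"nrs":28,"xts":93},"pkj":94}
Value at /c/dgo: 0

Answer: 0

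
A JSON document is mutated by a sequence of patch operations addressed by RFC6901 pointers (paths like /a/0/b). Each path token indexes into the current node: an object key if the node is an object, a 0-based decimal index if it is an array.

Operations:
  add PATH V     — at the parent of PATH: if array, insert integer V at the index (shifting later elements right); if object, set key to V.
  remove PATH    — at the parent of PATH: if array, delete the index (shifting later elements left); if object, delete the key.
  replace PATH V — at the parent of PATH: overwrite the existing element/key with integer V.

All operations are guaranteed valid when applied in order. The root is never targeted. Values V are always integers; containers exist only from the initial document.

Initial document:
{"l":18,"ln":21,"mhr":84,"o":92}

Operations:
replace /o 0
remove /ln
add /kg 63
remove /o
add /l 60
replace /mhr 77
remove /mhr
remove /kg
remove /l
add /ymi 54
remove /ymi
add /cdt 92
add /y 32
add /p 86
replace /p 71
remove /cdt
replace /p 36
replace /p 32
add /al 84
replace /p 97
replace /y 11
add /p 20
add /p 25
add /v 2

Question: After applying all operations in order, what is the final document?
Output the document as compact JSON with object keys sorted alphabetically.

Answer: {"al":84,"p":25,"v":2,"y":11}

Derivation:
After op 1 (replace /o 0): {"l":18,"ln":21,"mhr":84,"o":0}
After op 2 (remove /ln): {"l":18,"mhr":84,"o":0}
After op 3 (add /kg 63): {"kg":63,"l":18,"mhr":84,"o":0}
After op 4 (remove /o): {"kg":63,"l":18,"mhr":84}
After op 5 (add /l 60): {"kg":63,"l":60,"mhr":84}
After op 6 (replace /mhr 77): {"kg":63,"l":60,"mhr":77}
After op 7 (remove /mhr): {"kg":63,"l":60}
After op 8 (remove /kg): {"l":60}
After op 9 (remove /l): {}
After op 10 (add /ymi 54): {"ymi":54}
After op 11 (remove /ymi): {}
After op 12 (add /cdt 92): {"cdt":92}
After op 13 (add /y 32): {"cdt":92,"y":32}
After op 14 (add /p 86): {"cdt":92,"p":86,"y":32}
After op 15 (replace /p 71): {"cdt":92,"p":71,"y":32}
After op 16 (remove /cdt): {"p":71,"y":32}
After op 17 (replace /p 36): {"p":36,"y":32}
After op 18 (replace /p 32): {"p":32,"y":32}
After op 19 (add /al 84): {"al":84,"p":32,"y":32}
After op 20 (replace /p 97): {"al":84,"p":97,"y":32}
After op 21 (replace /y 11): {"al":84,"p":97,"y":11}
After op 22 (add /p 20): {"al":84,"p":20,"y":11}
After op 23 (add /p 25): {"al":84,"p":25,"y":11}
After op 24 (add /v 2): {"al":84,"p":25,"v":2,"y":11}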